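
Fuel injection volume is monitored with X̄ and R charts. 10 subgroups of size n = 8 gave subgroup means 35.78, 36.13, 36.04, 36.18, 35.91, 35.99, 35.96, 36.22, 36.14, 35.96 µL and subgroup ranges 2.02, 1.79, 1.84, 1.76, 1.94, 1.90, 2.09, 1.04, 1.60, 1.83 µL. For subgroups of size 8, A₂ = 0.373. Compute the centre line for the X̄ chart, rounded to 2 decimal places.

X̄̄ = (35.78 + 36.13 + 36.04 + 36.18 + 35.91 + 35.99 + 35.96 + 36.22 + 36.14 + 35.96) / 10 = 360.3100 / 10 = 36.0310
CL = X̄̄ = 36.0310

36.03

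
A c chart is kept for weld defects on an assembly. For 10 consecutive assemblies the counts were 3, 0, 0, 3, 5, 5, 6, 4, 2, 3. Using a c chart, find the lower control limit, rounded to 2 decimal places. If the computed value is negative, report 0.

0.00

c̄ = (3 + 0 + 0 + 3 + 5 + 5 + 6 + 4 + 2 + 3) / 10 = 31 / 10 = 3.1000
LCL = c̄ − 3√c̄ = 3.1000 − 3 × 1.7607 = -2.1820 → 0 (cannot be negative)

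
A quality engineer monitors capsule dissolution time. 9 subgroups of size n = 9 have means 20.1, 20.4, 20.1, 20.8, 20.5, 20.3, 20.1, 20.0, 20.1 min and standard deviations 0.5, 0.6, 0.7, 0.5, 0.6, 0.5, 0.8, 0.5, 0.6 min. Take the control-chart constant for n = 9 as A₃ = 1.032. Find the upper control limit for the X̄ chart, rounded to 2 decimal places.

X̄̄ = (20.1 + 20.4 + 20.1 + 20.8 + 20.5 + 20.3 + 20.1 + 20.0 + 20.1) / 9 = 20.2667
s̄ = (0.5 + 0.6 + 0.7 + 0.5 + 0.6 + 0.5 + 0.8 + 0.5 + 0.6) / 9 = 0.5889
UCL = X̄̄ + A₃·s̄ = 20.2667 + 1.032 × 0.5889 = 20.8744

20.87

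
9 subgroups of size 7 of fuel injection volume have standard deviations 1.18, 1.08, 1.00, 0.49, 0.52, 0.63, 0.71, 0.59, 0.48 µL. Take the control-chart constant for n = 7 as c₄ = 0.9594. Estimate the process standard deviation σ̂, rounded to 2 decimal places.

0.77

s̄ = (1.18 + 1.08 + 1.00 + 0.49 + 0.52 + 0.63 + 0.71 + 0.59 + 0.48) / 9 = 0.7422
σ̂ = s̄ / c₄ = 0.7422 / 0.9594 = 0.7736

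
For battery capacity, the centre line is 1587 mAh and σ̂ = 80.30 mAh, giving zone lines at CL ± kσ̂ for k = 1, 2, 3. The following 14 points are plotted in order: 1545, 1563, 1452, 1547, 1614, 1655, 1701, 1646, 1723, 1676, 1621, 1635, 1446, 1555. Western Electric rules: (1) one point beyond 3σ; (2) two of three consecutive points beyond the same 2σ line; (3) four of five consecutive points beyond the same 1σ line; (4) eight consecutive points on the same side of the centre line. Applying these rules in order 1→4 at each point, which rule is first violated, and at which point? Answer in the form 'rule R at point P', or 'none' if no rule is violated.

rule 4 at point 12

Zone of each point (C = within 1σ̂, B = 1σ̂–2σ̂, A = 2σ̂–3σ̂, * = beyond 3σ̂; sign = side of CL): 1:-C, 2:-C, 3:-B, 4:-C, 5:+C, 6:+C, 7:+B, 8:+C, 9:+B, 10:+B, 11:+C, 12:+C, 13:-B, 14:-C
Rule 4 (eight consecutive points on the same side of the centre line) is satisfied at point 12.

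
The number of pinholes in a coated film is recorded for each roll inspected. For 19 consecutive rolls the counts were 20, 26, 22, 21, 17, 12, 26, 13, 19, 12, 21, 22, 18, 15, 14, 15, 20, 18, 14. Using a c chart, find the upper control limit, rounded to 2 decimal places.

30.94

c̄ = (20 + 26 + 22 + 21 + 17 + 12 + 26 + 13 + 19 + 12 + 21 + 22 + 18 + 15 + 14 + 15 + 20 + 18 + 14) / 19 = 345 / 19 = 18.1579
UCL = c̄ + 3√c̄ = 18.1579 + 3 × √18.1579 = 18.1579 + 3 × 4.2612 = 30.9415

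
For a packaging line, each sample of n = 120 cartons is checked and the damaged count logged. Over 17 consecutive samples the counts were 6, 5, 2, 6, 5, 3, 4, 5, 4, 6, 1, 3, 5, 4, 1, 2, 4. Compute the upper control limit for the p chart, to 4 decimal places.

0.0808

p̄ = Σdᵢ / (k·n) = 66 / (17 × 120) = 0.03235
UCL = p̄ + 3·√(p̄(1−p̄)/n) = 0.03235 + 3 × √(0.03235×0.96765/120) = 0.03235 + 3 × 0.01615 = 0.08081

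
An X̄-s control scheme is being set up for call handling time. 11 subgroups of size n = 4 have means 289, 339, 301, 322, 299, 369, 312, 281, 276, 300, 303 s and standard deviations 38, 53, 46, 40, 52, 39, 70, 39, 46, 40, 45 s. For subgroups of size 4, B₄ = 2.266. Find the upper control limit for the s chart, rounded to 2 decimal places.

s̄ = (38 + 53 + 46 + 40 + 52 + 39 + 70 + 39 + 46 + 40 + 45) / 11 = 46.1818
UCL_s = B₄·s̄ = 2.266 × 46.1818 = 104.6480

104.65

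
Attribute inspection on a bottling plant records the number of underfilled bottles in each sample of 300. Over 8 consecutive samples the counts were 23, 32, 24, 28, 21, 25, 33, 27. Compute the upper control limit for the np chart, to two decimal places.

p̄ = Σdᵢ / (k·n) = 213 / (8 × 300) = 0.08875
UCL = np̄ + 3·√(np̄(1−p̄)) = 26.6250 + 3 × √(26.6250×0.91125) = 26.6250 + 3 × 4.9257 = 41.4020

41.40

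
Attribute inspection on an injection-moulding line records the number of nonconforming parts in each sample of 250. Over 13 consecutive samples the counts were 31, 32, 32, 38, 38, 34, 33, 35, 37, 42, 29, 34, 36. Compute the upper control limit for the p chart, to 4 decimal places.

p̄ = Σdᵢ / (k·n) = 451 / (13 × 250) = 0.13877
UCL = p̄ + 3·√(p̄(1−p̄)/n) = 0.13877 + 3 × √(0.13877×0.86123/250) = 0.13877 + 3 × 0.02186 = 0.20436

0.2044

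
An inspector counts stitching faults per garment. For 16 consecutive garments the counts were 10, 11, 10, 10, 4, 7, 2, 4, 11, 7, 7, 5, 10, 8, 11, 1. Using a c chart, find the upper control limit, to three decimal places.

15.522

c̄ = (10 + 11 + 10 + 10 + 4 + 7 + 2 + 4 + 11 + 7 + 7 + 5 + 10 + 8 + 11 + 1) / 16 = 118 / 16 = 7.3750
UCL = c̄ + 3√c̄ = 7.3750 + 3 × √7.3750 = 7.3750 + 3 × 2.7157 = 15.5221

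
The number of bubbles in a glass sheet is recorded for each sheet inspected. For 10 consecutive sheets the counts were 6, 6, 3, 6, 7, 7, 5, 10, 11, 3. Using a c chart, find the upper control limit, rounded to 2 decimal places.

13.99

c̄ = (6 + 6 + 3 + 6 + 7 + 7 + 5 + 10 + 11 + 3) / 10 = 64 / 10 = 6.4000
UCL = c̄ + 3√c̄ = 6.4000 + 3 × √6.4000 = 6.4000 + 3 × 2.5298 = 13.9895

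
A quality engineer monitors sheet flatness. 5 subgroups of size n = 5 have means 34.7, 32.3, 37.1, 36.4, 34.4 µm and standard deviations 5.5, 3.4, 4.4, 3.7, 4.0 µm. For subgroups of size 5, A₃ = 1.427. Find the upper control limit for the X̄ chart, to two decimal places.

X̄̄ = (34.7 + 32.3 + 37.1 + 36.4 + 34.4) / 5 = 34.9800
s̄ = (5.5 + 3.4 + 4.4 + 3.7 + 4.0) / 5 = 4.2000
UCL = X̄̄ + A₃·s̄ = 34.9800 + 1.427 × 4.2000 = 40.9734

40.97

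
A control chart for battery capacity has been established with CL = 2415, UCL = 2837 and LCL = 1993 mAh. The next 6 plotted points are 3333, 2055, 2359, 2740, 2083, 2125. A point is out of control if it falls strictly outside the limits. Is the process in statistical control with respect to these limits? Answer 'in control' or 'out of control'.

Compare each point to [1993, 2837]: sample 1 = 3333 > UCL.

out of control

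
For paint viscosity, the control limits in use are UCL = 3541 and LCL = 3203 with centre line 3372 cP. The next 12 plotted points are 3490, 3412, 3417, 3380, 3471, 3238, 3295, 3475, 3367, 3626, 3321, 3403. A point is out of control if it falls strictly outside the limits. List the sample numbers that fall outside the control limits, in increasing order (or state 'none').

10

Compare each point to [3203, 3541]: sample 10 = 3626 > UCL.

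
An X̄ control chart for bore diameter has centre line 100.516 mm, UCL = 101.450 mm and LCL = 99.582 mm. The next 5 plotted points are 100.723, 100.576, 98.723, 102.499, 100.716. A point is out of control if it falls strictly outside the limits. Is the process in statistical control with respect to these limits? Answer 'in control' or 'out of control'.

Compare each point to [99.582, 101.450]: sample 3 = 98.723 < LCL; sample 4 = 102.499 > UCL.

out of control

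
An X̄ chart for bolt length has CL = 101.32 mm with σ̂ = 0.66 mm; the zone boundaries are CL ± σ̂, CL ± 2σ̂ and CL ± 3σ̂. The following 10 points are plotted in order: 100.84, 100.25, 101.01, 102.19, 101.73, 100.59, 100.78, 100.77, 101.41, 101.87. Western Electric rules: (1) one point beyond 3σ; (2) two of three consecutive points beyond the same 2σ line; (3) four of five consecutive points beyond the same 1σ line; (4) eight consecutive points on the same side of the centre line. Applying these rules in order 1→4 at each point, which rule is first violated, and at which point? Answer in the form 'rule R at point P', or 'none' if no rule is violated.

Zone of each point (C = within 1σ̂, B = 1σ̂–2σ̂, A = 2σ̂–3σ̂, * = beyond 3σ̂; sign = side of CL): 1:-C, 2:-B, 3:-C, 4:+B, 5:+C, 6:-B, 7:-C, 8:-C, 9:+C, 10:+C
No rule fires across all 10 points.

none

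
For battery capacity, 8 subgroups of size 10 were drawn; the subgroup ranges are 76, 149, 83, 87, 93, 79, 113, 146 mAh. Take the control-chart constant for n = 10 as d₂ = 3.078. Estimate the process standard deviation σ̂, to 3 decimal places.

R̄ = (76 + 149 + 83 + 87 + 93 + 79 + 113 + 146) / 8 = 103.2500
σ̂ = R̄ / d₂ = 103.2500 / 3.078 = 33.5445

33.545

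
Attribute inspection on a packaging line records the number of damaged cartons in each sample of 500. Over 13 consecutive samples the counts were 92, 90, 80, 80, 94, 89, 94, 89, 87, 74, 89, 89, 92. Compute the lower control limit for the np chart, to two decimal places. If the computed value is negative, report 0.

p̄ = Σdᵢ / (k·n) = 1139 / (13 × 500) = 0.17523
LCL = np̄ − 3·√(np̄(1−p̄)) = 87.6154 − 3 × 8.5007 = 62.1132

62.11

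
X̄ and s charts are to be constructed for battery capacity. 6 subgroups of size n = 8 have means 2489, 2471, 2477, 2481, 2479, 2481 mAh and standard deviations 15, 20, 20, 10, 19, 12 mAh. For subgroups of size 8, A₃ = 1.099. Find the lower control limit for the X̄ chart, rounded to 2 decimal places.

X̄̄ = (2489 + 2471 + 2477 + 2481 + 2479 + 2481) / 6 = 2479.6667
s̄ = (15 + 20 + 20 + 10 + 19 + 12) / 6 = 16.0000
LCL = X̄̄ − A₃·s̄ = 2479.6667 − 1.099 × 16.0000 = 2462.0827

2462.08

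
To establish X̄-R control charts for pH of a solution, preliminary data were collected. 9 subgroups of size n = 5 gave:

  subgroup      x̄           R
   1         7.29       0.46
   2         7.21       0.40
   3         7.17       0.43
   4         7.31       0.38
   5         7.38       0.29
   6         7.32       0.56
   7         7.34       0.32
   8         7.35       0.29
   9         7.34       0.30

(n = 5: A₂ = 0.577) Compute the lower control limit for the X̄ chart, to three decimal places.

X̄̄ = (7.29 + 7.21 + 7.17 + 7.31 + 7.38 + 7.32 + 7.34 + 7.35 + 7.34) / 9 = 65.7100 / 9 = 7.3011
R̄ = (0.46 + 0.40 + 0.43 + 0.38 + 0.29 + 0.56 + 0.32 + 0.29 + 0.30) / 9 = 3.4300 / 9 = 0.3811
LCL = X̄̄ − A₂·R̄ = 7.3011 − 0.577 × 0.3811 = 7.0812

7.081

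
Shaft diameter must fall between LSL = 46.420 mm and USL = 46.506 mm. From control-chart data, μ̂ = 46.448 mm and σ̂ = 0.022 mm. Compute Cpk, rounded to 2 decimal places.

Cpu = (USL − μ̂) / (3σ̂) = (46.506 − 46.448) / (3 × 0.022) = 0.8788; Cpl = (μ̂ − LSL) / (3σ̂) = (46.448 − 46.420) / (3 × 0.022) = 0.4242; Cpk = min(Cpu, Cpl) = 0.4242

0.42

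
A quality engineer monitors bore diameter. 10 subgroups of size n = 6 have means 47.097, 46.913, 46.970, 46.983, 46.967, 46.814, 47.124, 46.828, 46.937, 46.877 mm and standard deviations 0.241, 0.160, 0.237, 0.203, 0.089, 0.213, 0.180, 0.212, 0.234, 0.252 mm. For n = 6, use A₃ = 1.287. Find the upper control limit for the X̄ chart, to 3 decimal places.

X̄̄ = (47.097 + 46.913 + 46.970 + 46.983 + 46.967 + 46.814 + 47.124 + 46.828 + 46.937 + 46.877) / 10 = 46.9510
s̄ = (0.241 + 0.160 + 0.237 + 0.203 + 0.089 + 0.213 + 0.180 + 0.212 + 0.234 + 0.252) / 10 = 0.2021
UCL = X̄̄ + A₃·s̄ = 46.9510 + 1.287 × 0.2021 = 47.2111

47.211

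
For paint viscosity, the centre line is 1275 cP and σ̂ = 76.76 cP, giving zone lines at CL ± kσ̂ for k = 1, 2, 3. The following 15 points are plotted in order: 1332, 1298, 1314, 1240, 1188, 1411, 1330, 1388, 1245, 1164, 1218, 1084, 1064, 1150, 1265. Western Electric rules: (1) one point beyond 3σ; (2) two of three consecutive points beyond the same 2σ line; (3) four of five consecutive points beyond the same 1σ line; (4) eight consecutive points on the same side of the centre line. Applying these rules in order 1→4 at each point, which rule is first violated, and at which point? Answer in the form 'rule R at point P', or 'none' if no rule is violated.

rule 2 at point 13

Zone of each point (C = within 1σ̂, B = 1σ̂–2σ̂, A = 2σ̂–3σ̂, * = beyond 3σ̂; sign = side of CL): 1:+C, 2:+C, 3:+C, 4:-C, 5:-B, 6:+B, 7:+C, 8:+B, 9:-C, 10:-B, 11:-C, 12:-A, 13:-A, 14:-B, 15:-C
Rule 2 (two of three consecutive points beyond the same 2σ limit) is satisfied at point 13.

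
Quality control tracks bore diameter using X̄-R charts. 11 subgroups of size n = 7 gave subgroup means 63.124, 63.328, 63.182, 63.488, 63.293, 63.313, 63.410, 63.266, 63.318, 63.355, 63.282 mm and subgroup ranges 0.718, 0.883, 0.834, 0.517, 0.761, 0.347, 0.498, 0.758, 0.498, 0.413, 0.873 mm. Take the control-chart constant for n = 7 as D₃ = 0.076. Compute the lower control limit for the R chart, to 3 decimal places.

R̄ = (0.718 + 0.883 + 0.834 + 0.517 + 0.761 + 0.347 + 0.498 + 0.758 + 0.498 + 0.413 + 0.873) / 11 = 7.1000 / 11 = 0.6455
LCL_R = D₃·R̄ = 0.076 × 0.6455 = 0.0491

0.049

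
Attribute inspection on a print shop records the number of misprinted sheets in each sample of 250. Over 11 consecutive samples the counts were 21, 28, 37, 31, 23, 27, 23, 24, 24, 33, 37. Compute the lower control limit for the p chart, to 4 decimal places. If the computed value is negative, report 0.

p̄ = Σdᵢ / (k·n) = 308 / (11 × 250) = 0.11200
LCL = p̄ − 3·√(p̄(1−p̄)/n) = 0.11200 − 3 × 0.01995 = 0.05216

0.0522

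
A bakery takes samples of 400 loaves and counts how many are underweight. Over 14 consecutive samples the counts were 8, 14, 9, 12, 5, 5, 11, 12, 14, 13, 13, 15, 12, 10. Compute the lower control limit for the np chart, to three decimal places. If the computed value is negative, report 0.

1.147

p̄ = Σdᵢ / (k·n) = 153 / (14 × 400) = 0.02732
LCL = np̄ − 3·√(np̄(1−p̄)) = 10.9286 − 3 × 3.2604 = 1.1475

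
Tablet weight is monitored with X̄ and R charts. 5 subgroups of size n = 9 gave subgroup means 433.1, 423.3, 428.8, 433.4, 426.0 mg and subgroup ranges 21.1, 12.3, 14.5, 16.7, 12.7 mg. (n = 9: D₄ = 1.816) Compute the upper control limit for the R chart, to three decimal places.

28.075

R̄ = (21.1 + 12.3 + 14.5 + 16.7 + 12.7) / 5 = 77.3000 / 5 = 15.4600
UCL_R = D₄·R̄ = 1.816 × 15.4600 = 28.0754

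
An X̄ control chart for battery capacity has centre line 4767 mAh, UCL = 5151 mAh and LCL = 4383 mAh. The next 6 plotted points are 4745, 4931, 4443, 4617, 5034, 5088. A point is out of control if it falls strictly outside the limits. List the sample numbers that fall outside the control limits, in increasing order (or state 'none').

none

All 6 points lie within [4383, 5151].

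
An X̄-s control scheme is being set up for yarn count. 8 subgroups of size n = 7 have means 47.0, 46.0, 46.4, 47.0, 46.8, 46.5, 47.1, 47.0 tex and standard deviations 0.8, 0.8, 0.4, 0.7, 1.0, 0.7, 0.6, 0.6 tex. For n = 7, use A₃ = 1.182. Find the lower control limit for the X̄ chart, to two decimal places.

45.90

X̄̄ = (47.0 + 46.0 + 46.4 + 47.0 + 46.8 + 46.5 + 47.1 + 47.0) / 8 = 46.7250
s̄ = (0.8 + 0.8 + 0.4 + 0.7 + 1.0 + 0.7 + 0.6 + 0.6) / 8 = 0.7000
LCL = X̄̄ − A₃·s̄ = 46.7250 − 1.182 × 0.7000 = 45.8976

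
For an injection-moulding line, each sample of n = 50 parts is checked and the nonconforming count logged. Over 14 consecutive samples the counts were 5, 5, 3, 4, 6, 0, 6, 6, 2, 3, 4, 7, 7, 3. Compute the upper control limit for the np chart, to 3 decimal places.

10.340

p̄ = Σdᵢ / (k·n) = 61 / (14 × 50) = 0.08714
UCL = np̄ + 3·√(np̄(1−p̄)) = 4.3571 + 3 × √(4.3571×0.91286) = 4.3571 + 3 × 1.9944 = 10.3402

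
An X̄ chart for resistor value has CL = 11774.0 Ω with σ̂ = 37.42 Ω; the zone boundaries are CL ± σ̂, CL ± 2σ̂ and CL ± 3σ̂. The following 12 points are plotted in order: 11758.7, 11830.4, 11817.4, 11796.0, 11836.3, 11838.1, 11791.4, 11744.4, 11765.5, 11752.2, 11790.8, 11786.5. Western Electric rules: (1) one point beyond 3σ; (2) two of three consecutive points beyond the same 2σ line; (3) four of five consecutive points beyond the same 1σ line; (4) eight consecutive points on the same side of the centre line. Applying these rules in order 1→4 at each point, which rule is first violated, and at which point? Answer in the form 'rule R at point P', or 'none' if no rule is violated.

Zone of each point (C = within 1σ̂, B = 1σ̂–2σ̂, A = 2σ̂–3σ̂, * = beyond 3σ̂; sign = side of CL): 1:-C, 2:+B, 3:+B, 4:+C, 5:+B, 6:+B, 7:+C, 8:-C, 9:-C, 10:-C, 11:+C, 12:+C
Rule 3 (four of five consecutive points beyond the same 1σ limit) is satisfied at point 6.

rule 3 at point 6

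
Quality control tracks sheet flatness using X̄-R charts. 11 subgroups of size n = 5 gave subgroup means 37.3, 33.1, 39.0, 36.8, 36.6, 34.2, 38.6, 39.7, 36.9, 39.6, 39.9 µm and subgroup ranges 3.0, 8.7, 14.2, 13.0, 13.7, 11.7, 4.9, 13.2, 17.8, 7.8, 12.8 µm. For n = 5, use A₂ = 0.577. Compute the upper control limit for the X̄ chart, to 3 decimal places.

X̄̄ = (37.3 + 33.1 + 39.0 + 36.8 + 36.6 + 34.2 + 38.6 + 39.7 + 36.9 + 39.6 + 39.9) / 11 = 411.7000 / 11 = 37.4273
R̄ = (3.0 + 8.7 + 14.2 + 13.0 + 13.7 + 11.7 + 4.9 + 13.2 + 17.8 + 7.8 + 12.8) / 11 = 120.8000 / 11 = 10.9818
UCL = X̄̄ + A₂·R̄ = 37.4273 + 0.577 × 10.9818 = 43.7638

43.764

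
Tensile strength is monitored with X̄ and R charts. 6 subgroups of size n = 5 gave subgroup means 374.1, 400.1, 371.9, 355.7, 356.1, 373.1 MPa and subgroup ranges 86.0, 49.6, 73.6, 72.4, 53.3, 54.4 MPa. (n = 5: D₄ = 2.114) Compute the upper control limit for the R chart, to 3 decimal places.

R̄ = (86.0 + 49.6 + 73.6 + 72.4 + 53.3 + 54.4) / 6 = 389.3000 / 6 = 64.8833
UCL_R = D₄·R̄ = 2.114 × 64.8833 = 137.1634

137.163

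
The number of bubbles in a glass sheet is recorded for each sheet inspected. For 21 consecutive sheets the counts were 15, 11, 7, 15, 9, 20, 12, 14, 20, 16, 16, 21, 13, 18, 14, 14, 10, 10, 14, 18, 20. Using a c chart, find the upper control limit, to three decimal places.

c̄ = (15 + 11 + 7 + 15 + 9 + 20 + 12 + 14 + 20 + 16 + 16 + 21 + 13 + 18 + 14 + 14 + 10 + 10 + 14 + 18 + 20) / 21 = 307 / 21 = 14.6190
UCL = c̄ + 3√c̄ = 14.6190 + 3 × √14.6190 = 14.6190 + 3 × 3.8235 = 26.0895

26.090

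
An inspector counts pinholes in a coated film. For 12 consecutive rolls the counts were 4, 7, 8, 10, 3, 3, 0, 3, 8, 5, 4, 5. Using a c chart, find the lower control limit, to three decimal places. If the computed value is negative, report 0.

c̄ = (4 + 7 + 8 + 10 + 3 + 3 + 0 + 3 + 8 + 5 + 4 + 5) / 12 = 60 / 12 = 5.0000
LCL = c̄ − 3√c̄ = 5.0000 − 3 × 2.2361 = -1.7082 → 0 (cannot be negative)

0.000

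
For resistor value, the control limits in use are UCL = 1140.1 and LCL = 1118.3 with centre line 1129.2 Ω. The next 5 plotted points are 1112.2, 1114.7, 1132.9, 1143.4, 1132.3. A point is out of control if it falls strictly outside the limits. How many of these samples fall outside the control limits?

Compare each point to [1118.3, 1140.1]: sample 1 = 1112.2 < LCL; sample 2 = 1114.7 < LCL; sample 4 = 1143.4 > UCL.

3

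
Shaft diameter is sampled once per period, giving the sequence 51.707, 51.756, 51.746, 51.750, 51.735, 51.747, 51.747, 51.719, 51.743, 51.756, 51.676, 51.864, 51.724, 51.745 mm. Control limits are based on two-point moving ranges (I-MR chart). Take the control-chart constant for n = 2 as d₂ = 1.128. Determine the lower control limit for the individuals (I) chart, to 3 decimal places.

51.624

X̄ = (51.707 + 51.756 + 51.746 + 51.750 + 51.735 + 51.747 + 51.747 + 51.719 + 51.743 + 51.756 + 51.676 + 51.864 + 51.724 + 51.745) / 14 = 51.7439
Moving ranges: 0.049, 0.010, 0.004, 0.015, 0.012, 0.000, 0.028, 0.024, 0.013, 0.080, 0.188, 0.140, 0.021; M̄R̄ = 0.5840 / 13 = 0.0449
LCL = X̄ − 3·M̄R̄/d₂ = 51.7439 − 3 × 0.0449 / 1.128 = 51.6245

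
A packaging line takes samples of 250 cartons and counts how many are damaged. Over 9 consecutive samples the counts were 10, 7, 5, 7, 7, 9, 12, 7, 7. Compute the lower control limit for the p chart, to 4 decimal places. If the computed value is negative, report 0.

0.0000

p̄ = Σdᵢ / (k·n) = 71 / (9 × 250) = 0.03156
LCL = p̄ − 3·√(p̄(1−p̄)/n) = 0.03156 − 3 × 0.01106 = -0.00161 → 0 (negative, so LCL = 0)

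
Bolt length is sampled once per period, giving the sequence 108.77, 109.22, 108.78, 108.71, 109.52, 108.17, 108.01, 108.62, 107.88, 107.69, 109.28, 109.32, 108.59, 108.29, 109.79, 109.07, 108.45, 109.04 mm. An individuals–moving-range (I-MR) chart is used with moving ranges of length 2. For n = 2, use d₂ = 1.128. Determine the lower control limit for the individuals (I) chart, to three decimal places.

X̄ = (108.77 + 109.22 + 108.78 + 108.71 + 109.52 + 108.17 + 108.01 + 108.62 + 107.88 + 107.69 + 109.28 + 109.32 + 108.59 + 108.29 + 109.79 + 109.07 + 108.45 + 109.04) / 18 = 108.7333
Moving ranges: 0.45, 0.44, 0.07, 0.81, 1.35, 0.16, 0.61, 0.74, 0.19, 1.59, 0.04, 0.73, 0.30, 1.50, 0.72, 0.62, 0.59; M̄R̄ = 10.9100 / 17 = 0.6418
LCL = X̄ − 3·M̄R̄/d₂ = 108.7333 − 3 × 0.6418 / 1.128 = 107.0265

107.027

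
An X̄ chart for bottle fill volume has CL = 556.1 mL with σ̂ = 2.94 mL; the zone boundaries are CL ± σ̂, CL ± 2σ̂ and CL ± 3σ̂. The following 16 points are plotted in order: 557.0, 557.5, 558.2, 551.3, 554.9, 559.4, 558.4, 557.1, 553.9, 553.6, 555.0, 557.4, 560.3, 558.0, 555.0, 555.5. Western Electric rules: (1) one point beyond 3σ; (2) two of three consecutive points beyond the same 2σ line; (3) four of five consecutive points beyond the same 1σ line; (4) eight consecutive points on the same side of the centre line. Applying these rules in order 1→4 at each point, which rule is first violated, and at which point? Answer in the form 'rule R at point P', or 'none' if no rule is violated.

Zone of each point (C = within 1σ̂, B = 1σ̂–2σ̂, A = 2σ̂–3σ̂, * = beyond 3σ̂; sign = side of CL): 1:+C, 2:+C, 3:+C, 4:-B, 5:-C, 6:+B, 7:+C, 8:+C, 9:-C, 10:-C, 11:-C, 12:+C, 13:+B, 14:+C, 15:-C, 16:-C
No rule fires across all 16 points.

none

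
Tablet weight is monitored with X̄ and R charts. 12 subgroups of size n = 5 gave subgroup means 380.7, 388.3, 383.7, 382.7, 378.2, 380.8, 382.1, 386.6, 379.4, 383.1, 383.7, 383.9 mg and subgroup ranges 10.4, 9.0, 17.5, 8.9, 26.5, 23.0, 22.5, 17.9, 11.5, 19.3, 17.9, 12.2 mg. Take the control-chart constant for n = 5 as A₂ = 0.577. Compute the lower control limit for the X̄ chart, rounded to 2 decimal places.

X̄̄ = (380.7 + 388.3 + 383.7 + 382.7 + 378.2 + 380.8 + 382.1 + 386.6 + 379.4 + 383.1 + 383.7 + 383.9) / 12 = 4593.2000 / 12 = 382.7667
R̄ = (10.4 + 9.0 + 17.5 + 8.9 + 26.5 + 23.0 + 22.5 + 17.9 + 11.5 + 19.3 + 17.9 + 12.2) / 12 = 196.6000 / 12 = 16.3833
LCL = X̄̄ − A₂·R̄ = 382.7667 − 0.577 × 16.3833 = 373.3135

373.31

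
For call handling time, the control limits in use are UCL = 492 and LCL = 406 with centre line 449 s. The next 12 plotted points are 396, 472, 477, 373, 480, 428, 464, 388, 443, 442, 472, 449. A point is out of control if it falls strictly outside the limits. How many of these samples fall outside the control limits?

Compare each point to [406, 492]: sample 1 = 396 < LCL; sample 4 = 373 < LCL; sample 8 = 388 < LCL.

3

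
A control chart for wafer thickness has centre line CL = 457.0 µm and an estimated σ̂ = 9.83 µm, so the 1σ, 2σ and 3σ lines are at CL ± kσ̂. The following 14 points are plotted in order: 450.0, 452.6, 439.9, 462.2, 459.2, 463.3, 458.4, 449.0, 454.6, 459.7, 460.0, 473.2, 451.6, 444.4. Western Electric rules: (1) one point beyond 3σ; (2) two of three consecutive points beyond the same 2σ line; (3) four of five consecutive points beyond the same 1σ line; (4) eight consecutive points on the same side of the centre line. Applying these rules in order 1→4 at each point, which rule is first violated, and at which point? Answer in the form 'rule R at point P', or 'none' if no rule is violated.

Zone of each point (C = within 1σ̂, B = 1σ̂–2σ̂, A = 2σ̂–3σ̂, * = beyond 3σ̂; sign = side of CL): 1:-C, 2:-C, 3:-B, 4:+C, 5:+C, 6:+C, 7:+C, 8:-C, 9:-C, 10:+C, 11:+C, 12:+B, 13:-C, 14:-B
No rule fires across all 14 points.

none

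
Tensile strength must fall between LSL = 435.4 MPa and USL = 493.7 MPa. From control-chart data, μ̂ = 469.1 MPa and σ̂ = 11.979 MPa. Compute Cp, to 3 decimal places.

0.811

Cp = (USL − LSL) / (6σ̂) = (493.7 − 435.4) / (6 × 11.979) = 58.3000 / 71.8740 = 0.8111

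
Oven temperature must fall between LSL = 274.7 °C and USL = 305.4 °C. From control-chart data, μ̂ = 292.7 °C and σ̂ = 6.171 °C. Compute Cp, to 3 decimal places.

0.829

Cp = (USL − LSL) / (6σ̂) = (305.4 − 274.7) / (6 × 6.171) = 30.7000 / 37.0260 = 0.8291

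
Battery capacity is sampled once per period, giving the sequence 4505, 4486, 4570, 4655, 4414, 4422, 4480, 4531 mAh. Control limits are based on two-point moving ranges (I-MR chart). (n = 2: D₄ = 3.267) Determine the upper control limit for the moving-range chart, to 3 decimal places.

Moving ranges: 19, 84, 85, 241, 8, 58, 51; M̄R̄ = 546.0000 / 7 = 78.0000
UCL_MR = D₄·M̄R̄ = 3.267 × 78.0000 = 254.8260

254.826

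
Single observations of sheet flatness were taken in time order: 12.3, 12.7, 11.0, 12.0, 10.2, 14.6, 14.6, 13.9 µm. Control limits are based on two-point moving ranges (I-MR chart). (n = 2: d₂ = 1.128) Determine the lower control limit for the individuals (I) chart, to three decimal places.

X̄ = (12.3 + 12.7 + 11.0 + 12.0 + 10.2 + 14.6 + 14.6 + 13.9) / 8 = 12.6625
Moving ranges: 0.4, 1.7, 1.0, 1.8, 4.4, 0.0, 0.7; M̄R̄ = 10.0000 / 7 = 1.4286
LCL = X̄ − 3·M̄R̄/d₂ = 12.6625 − 3 × 1.4286 / 1.128 = 8.8631

8.863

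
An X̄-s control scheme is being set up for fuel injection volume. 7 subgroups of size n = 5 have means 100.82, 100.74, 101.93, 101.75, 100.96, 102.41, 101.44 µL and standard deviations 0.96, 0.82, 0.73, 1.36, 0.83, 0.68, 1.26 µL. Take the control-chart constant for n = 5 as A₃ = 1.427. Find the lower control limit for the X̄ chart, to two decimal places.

100.08

X̄̄ = (100.82 + 100.74 + 101.93 + 101.75 + 100.96 + 102.41 + 101.44) / 7 = 101.4357
s̄ = (0.96 + 0.82 + 0.73 + 1.36 + 0.83 + 0.68 + 1.26) / 7 = 0.9486
LCL = X̄̄ − A₃·s̄ = 101.4357 − 1.427 × 0.9486 = 100.0821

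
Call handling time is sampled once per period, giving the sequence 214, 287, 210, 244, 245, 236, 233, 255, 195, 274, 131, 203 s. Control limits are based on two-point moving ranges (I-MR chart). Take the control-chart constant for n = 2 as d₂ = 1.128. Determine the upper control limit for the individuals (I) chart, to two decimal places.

X̄ = (214 + 287 + 210 + 244 + 245 + 236 + 233 + 255 + 195 + 274 + 131 + 203) / 12 = 227.2500
Moving ranges: 73, 77, 34, 1, 9, 3, 22, 60, 79, 143, 72; M̄R̄ = 573.0000 / 11 = 52.0909
UCL = X̄ + 3·M̄R̄/d₂ = 227.2500 + 3 × 52.0909 / 1.128 = 365.7897

365.79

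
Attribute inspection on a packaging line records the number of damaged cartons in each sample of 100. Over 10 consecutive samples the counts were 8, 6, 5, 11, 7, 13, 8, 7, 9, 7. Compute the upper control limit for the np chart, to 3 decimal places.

16.285

p̄ = Σdᵢ / (k·n) = 81 / (10 × 100) = 0.08100
UCL = np̄ + 3·√(np̄(1−p̄)) = 8.1000 + 3 × √(8.1000×0.91900) = 8.1000 + 3 × 2.7284 = 16.2851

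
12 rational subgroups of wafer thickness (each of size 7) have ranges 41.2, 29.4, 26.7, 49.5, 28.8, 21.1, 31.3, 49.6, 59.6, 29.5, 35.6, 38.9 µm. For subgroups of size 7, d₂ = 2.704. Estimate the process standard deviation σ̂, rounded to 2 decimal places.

13.60

R̄ = (41.2 + 29.4 + 26.7 + 49.5 + 28.8 + 21.1 + 31.3 + 49.6 + 59.6 + 29.5 + 35.6 + 38.9) / 12 = 36.7667
σ̂ = R̄ / d₂ = 36.7667 / 2.704 = 13.5971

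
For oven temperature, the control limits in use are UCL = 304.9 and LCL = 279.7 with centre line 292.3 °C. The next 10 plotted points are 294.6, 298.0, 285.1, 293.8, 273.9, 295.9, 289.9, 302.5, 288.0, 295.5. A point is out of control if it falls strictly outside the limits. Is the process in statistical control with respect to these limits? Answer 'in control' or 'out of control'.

out of control

Compare each point to [279.7, 304.9]: sample 5 = 273.9 < LCL.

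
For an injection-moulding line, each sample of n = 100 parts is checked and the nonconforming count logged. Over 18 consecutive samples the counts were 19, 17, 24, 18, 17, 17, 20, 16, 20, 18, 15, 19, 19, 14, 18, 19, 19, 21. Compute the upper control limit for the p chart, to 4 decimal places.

p̄ = Σdᵢ / (k·n) = 330 / (18 × 100) = 0.18333
UCL = p̄ + 3·√(p̄(1−p̄)/n) = 0.18333 + 3 × √(0.18333×0.81667/100) = 0.18333 + 3 × 0.03869 = 0.29942

0.2994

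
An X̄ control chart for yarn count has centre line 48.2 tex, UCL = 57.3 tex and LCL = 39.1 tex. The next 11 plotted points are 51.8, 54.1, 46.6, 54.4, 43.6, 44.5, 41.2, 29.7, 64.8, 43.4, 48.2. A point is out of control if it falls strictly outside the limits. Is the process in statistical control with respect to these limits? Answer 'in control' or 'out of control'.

Compare each point to [39.1, 57.3]: sample 8 = 29.7 < LCL; sample 9 = 64.8 > UCL.

out of control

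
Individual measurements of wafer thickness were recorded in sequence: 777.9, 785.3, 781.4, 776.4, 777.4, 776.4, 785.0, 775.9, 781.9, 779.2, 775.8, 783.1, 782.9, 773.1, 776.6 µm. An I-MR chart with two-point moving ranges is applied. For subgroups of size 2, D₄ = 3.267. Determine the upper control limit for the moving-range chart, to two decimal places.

Moving ranges: 7.4, 3.9, 5.0, 1.0, 1.0, 8.6, 9.1, 6.0, 2.7, 3.4, 7.3, 0.2, 9.8, 3.5; M̄R̄ = 68.9000 / 14 = 4.9214
UCL_MR = D₄·M̄R̄ = 3.267 × 4.9214 = 16.0783

16.08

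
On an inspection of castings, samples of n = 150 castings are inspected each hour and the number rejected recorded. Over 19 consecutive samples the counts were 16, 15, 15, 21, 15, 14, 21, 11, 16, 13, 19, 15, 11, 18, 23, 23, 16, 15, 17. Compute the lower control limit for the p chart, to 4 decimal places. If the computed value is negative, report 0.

0.0335

p̄ = Σdᵢ / (k·n) = 314 / (19 × 150) = 0.11018
LCL = p̄ − 3·√(p̄(1−p̄)/n) = 0.11018 − 3 × 0.02557 = 0.03348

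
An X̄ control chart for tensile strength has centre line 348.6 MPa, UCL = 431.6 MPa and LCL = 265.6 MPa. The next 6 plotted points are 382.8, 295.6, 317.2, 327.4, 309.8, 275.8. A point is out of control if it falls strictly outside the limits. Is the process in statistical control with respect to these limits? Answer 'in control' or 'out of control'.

in control

All 6 points lie within [265.6, 431.6].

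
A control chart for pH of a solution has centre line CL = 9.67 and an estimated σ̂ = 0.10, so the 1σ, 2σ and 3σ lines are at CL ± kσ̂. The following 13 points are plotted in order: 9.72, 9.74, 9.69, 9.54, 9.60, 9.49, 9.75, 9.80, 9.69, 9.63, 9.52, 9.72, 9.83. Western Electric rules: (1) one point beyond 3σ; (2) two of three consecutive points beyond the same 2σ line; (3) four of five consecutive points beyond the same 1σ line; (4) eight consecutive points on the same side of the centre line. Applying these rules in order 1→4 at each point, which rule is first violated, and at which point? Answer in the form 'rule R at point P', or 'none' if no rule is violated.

Zone of each point (C = within 1σ̂, B = 1σ̂–2σ̂, A = 2σ̂–3σ̂, * = beyond 3σ̂; sign = side of CL): 1:+C, 2:+C, 3:+C, 4:-B, 5:-C, 6:-B, 7:+C, 8:+B, 9:+C, 10:-C, 11:-B, 12:+C, 13:+B
No rule fires across all 13 points.

none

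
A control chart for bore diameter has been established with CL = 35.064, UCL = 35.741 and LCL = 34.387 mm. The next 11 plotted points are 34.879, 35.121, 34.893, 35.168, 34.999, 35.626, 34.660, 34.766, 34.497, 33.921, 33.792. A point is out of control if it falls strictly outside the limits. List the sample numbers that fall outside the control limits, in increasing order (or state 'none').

Compare each point to [34.387, 35.741]: sample 10 = 33.921 < LCL; sample 11 = 33.792 < LCL.

10, 11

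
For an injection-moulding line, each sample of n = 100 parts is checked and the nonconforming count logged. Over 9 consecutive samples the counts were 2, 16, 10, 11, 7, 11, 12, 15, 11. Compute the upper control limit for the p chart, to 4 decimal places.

p̄ = Σdᵢ / (k·n) = 95 / (9 × 100) = 0.10556
UCL = p̄ + 3·√(p̄(1−p̄)/n) = 0.10556 + 3 × √(0.10556×0.89444/100) = 0.10556 + 3 × 0.03073 = 0.19774

0.1977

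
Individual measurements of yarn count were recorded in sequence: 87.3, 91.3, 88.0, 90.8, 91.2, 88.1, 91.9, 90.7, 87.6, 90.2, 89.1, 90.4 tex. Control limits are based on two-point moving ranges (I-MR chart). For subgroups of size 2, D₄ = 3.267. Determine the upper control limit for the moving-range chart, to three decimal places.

7.930

Moving ranges: 4.0, 3.3, 2.8, 0.4, 3.1, 3.8, 1.2, 3.1, 2.6, 1.1, 1.3; M̄R̄ = 26.7000 / 11 = 2.4273
UCL_MR = D₄·M̄R̄ = 3.267 × 2.4273 = 7.9299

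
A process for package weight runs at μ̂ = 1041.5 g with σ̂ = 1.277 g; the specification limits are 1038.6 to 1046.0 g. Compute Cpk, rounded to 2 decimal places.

Cpu = (USL − μ̂) / (3σ̂) = (1046.0 − 1041.5) / (3 × 1.277) = 1.1746; Cpl = (μ̂ − LSL) / (3σ̂) = (1041.5 − 1038.6) / (3 × 1.277) = 0.7570; Cpk = min(Cpu, Cpl) = 0.7570

0.76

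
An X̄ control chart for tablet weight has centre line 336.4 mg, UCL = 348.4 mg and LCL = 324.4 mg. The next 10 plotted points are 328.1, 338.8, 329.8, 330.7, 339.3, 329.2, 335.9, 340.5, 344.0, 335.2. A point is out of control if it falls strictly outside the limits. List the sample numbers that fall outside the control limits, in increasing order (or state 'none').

none

All 10 points lie within [324.4, 348.4].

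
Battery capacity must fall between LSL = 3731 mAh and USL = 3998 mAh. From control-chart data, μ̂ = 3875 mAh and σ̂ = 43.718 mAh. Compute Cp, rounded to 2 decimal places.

1.02

Cp = (USL − LSL) / (6σ̂) = (3998 − 3731) / (6 × 43.718) = 267.0000 / 262.3080 = 1.0179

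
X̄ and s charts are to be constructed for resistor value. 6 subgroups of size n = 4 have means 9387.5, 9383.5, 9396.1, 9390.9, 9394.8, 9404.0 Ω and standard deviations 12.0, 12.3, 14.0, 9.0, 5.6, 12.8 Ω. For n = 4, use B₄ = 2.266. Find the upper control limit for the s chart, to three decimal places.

s̄ = (12.0 + 12.3 + 14.0 + 9.0 + 5.6 + 12.8) / 6 = 10.9500
UCL_s = B₄·s̄ = 2.266 × 10.9500 = 24.8127

24.813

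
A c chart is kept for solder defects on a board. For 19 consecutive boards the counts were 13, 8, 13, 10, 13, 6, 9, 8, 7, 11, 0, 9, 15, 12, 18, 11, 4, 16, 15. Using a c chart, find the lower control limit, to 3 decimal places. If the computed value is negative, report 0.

0.737

c̄ = (13 + 8 + 13 + 10 + 13 + 6 + 9 + 8 + 7 + 11 + 0 + 9 + 15 + 12 + 18 + 11 + 4 + 16 + 15) / 19 = 198 / 19 = 10.4211
LCL = c̄ − 3√c̄ = 10.4211 − 3 × 3.2282 = 0.7366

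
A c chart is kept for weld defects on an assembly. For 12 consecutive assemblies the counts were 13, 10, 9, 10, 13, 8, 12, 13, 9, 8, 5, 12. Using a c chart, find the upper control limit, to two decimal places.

c̄ = (13 + 10 + 9 + 10 + 13 + 8 + 12 + 13 + 9 + 8 + 5 + 12) / 12 = 122 / 12 = 10.1667
UCL = c̄ + 3√c̄ = 10.1667 + 3 × √10.1667 = 10.1667 + 3 × 3.1885 = 19.7322

19.73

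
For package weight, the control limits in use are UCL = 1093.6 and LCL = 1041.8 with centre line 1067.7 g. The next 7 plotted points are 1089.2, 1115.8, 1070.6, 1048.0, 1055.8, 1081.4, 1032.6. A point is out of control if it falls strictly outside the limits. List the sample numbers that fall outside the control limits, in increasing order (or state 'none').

Compare each point to [1041.8, 1093.6]: sample 2 = 1115.8 > UCL; sample 7 = 1032.6 < LCL.

2, 7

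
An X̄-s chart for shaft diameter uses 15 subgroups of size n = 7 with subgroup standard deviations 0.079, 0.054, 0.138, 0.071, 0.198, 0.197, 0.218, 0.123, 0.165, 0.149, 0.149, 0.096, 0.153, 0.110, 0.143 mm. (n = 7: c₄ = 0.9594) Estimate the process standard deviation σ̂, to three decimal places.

0.142

s̄ = (0.079 + 0.054 + 0.138 + 0.071 + 0.198 + 0.197 + 0.218 + 0.123 + 0.165 + 0.149 + 0.149 + 0.096 + 0.153 + 0.110 + 0.143) / 15 = 0.1362
σ̂ = s̄ / c₄ = 0.1362 / 0.9594 = 0.1420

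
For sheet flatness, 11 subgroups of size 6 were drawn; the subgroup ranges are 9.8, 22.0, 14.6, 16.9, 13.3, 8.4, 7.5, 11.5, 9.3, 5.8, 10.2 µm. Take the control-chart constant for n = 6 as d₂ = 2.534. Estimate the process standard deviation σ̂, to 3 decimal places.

R̄ = (9.8 + 22.0 + 14.6 + 16.9 + 13.3 + 8.4 + 7.5 + 11.5 + 9.3 + 5.8 + 10.2) / 11 = 11.7545
σ̂ = R̄ / d₂ = 11.7545 / 2.534 = 4.6387

4.639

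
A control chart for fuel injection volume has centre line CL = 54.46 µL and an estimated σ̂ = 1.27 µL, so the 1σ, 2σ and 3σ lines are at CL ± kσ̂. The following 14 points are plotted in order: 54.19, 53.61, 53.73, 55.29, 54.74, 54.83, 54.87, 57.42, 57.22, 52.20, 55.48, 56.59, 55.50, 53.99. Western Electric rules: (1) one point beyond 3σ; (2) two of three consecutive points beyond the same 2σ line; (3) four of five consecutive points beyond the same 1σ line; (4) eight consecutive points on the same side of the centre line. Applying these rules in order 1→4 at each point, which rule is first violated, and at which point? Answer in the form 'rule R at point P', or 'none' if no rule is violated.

rule 2 at point 9

Zone of each point (C = within 1σ̂, B = 1σ̂–2σ̂, A = 2σ̂–3σ̂, * = beyond 3σ̂; sign = side of CL): 1:-C, 2:-C, 3:-C, 4:+C, 5:+C, 6:+C, 7:+C, 8:+A, 9:+A, 10:-B, 11:+C, 12:+B, 13:+C, 14:-C
Rule 2 (two of three consecutive points beyond the same 2σ limit) is satisfied at point 9.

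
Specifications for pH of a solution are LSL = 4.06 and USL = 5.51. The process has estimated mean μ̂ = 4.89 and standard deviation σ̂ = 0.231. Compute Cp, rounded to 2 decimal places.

1.05

Cp = (USL − LSL) / (6σ̂) = (5.51 − 4.06) / (6 × 0.231) = 1.4500 / 1.3860 = 1.0462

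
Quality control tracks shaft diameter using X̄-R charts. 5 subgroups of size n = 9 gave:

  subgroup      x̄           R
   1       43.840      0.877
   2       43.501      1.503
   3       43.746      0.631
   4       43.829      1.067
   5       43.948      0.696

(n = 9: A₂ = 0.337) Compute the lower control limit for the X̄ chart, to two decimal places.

43.45

X̄̄ = (43.840 + 43.501 + 43.746 + 43.829 + 43.948) / 5 = 218.8640 / 5 = 43.7728
R̄ = (0.877 + 1.503 + 0.631 + 1.067 + 0.696) / 5 = 4.7740 / 5 = 0.9548
LCL = X̄̄ − A₂·R̄ = 43.7728 − 0.337 × 0.9548 = 43.4510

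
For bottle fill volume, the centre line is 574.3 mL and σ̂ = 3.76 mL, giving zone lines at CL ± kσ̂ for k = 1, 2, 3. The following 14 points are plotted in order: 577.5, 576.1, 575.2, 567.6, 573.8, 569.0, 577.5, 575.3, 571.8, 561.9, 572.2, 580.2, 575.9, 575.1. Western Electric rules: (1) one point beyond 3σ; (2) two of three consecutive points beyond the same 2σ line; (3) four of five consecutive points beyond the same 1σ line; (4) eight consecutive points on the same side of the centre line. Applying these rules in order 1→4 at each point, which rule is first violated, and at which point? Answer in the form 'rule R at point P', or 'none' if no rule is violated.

Zone of each point (C = within 1σ̂, B = 1σ̂–2σ̂, A = 2σ̂–3σ̂, * = beyond 3σ̂; sign = side of CL): 1:+C, 2:+C, 3:+C, 4:-B, 5:-C, 6:-B, 7:+C, 8:+C, 9:-C, 10:-*, 11:-C, 12:+B, 13:+C, 14:+C
Rule 1 (one point beyond the 3σ limits) is satisfied at point 10.

rule 1 at point 10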